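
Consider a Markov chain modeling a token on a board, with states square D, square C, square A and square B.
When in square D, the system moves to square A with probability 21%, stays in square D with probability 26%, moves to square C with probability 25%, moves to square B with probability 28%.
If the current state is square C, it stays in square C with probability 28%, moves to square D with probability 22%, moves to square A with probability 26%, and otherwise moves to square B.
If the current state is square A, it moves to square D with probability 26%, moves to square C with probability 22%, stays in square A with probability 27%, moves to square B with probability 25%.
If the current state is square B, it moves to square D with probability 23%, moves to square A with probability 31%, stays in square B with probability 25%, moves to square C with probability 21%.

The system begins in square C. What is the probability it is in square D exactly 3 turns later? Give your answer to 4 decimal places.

0.2427

Propagate the distribution vector 3 turns from square C.
After 0 turns: (0.0000, 1.0000, 0.0000, 0.0000)
After 1 turn: (0.2200, 0.2800, 0.2600, 0.2400)
After 2 turns: (0.2416, 0.2410, 0.2636, 0.2538)
After 3 turns: (0.2427, 0.2392, 0.2632, 0.2548)
P(in square D after 3 turns) = 0.2427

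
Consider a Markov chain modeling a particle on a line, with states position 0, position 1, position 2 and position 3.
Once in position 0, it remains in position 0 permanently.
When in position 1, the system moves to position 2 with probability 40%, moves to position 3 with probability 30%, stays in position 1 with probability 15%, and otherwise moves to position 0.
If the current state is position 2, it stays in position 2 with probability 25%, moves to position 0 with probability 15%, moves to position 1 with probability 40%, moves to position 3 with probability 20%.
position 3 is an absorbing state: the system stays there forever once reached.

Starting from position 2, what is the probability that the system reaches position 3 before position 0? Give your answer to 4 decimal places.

Let h(s) be the probability of absorption at position 3 starting from transient state s. Then h(position 3) = 1 and h(position 0) = 0. By first-step analysis:
h(position 1) = 0.15·0 + 0.15·h(position 1) + 0.4·h(position 2) + 0.3·1
h(position 2) = 0.15·0 + 0.4·h(position 1) + 0.25·h(position 2) + 0.2·1
Solving: h(position 1) = 0.6387, h(position 2) = 0.6073.
Starting from position 2, the probability is 0.6073.

0.6073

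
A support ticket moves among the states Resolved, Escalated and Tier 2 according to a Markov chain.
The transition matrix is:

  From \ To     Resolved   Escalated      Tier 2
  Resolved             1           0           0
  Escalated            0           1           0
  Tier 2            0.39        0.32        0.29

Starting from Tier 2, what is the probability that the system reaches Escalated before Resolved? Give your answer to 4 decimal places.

0.4507

Let h(s) be the probability of absorption at Escalated starting from transient state s. Then h(Escalated) = 1 and h(Resolved) = 0. By first-step analysis:
h(Tier 2) = 0.39·0 + 0.32·1 + 0.29·h(Tier 2)
Solving: h(Tier 2) = 0.4507.
Starting from Tier 2, the probability is 0.4507.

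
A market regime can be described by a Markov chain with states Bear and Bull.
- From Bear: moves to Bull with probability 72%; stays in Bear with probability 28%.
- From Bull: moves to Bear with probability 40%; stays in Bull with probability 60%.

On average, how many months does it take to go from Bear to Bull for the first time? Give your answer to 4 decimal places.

Let t(s) be the expected number of months to first reach Bull from state s, with t(Bull) = 0. Conditioning on the first month:
t(Bear) = 1 + 0.28·t(Bear)
Solving: t(Bear) = 1.3889.
Expected months from Bear to Bull: 1.3889.

1.3889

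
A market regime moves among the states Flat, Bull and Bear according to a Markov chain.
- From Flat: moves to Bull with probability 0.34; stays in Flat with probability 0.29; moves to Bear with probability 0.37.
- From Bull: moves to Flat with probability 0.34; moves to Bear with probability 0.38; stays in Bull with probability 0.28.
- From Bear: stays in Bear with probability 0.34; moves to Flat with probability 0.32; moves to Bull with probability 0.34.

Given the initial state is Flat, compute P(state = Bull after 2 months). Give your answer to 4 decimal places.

0.3196

Sum over the intermediate state after 1 month:
P = P(Flat→Flat)·P(Flat→Bull) + P(Flat→Bull)·P(Bull→Bull) + P(Flat→Bear)·P(Bear→Bull)
  = 0.29×0.34 + 0.34×0.28 + 0.37×0.34
  = 0.0986 + 0.0952 + 0.1258 = 0.3196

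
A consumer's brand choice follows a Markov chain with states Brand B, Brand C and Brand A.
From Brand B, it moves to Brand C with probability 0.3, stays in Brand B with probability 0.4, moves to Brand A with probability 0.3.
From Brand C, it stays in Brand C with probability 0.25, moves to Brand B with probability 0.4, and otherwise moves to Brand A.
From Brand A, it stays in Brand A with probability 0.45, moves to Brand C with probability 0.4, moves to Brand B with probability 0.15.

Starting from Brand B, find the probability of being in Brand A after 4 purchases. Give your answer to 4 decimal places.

0.3715

Propagate the distribution vector 4 purchases from Brand B.
After 0 purchases: (1.0000, 0.0000, 0.0000)
After 1 purchase: (0.4000, 0.3000, 0.3000)
After 2 purchases: (0.3250, 0.3150, 0.3600)
After 3 purchases: (0.3100, 0.3203, 0.3698)
After 4 purchases: (0.3076, 0.3210, 0.3715)
P(in Brand A after 4 purchases) = 0.3715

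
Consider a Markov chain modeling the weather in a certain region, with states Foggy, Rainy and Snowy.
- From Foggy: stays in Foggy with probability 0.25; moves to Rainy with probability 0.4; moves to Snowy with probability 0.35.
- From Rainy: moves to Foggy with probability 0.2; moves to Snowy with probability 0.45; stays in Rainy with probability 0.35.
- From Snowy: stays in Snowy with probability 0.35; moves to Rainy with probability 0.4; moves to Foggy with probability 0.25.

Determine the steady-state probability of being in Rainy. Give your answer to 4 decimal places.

Let the stationary distribution be π with π = πP and π_1 + π_2 + π_3 = 1.
π_1 = 0.25·π_1 + 0.2·π_2 + 0.25·π_3
π_2 = 0.4·π_1 + 0.35·π_2 + 0.4·π_3
Solving with the normalization constraint gives π = (0.2310, 0.3810, 0.3881).
So the stationary probability of Rainy is 0.3810.

0.3810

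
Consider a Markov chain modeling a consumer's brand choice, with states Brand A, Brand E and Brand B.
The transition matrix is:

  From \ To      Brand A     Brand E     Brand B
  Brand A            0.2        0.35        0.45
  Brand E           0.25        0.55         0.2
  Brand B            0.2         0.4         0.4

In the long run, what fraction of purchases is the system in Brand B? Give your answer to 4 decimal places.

0.3196

Let the stationary distribution be π with π = πP and π_1 + π_2 + π_3 = 1.
π_1 = 0.2·π_1 + 0.25·π_2 + 0.2·π_3
π_2 = 0.35·π_1 + 0.55·π_2 + 0.4·π_3
Solving with the normalization constraint gives π = (0.2229, 0.4575, 0.3196).
So the stationary probability of Brand B is 0.3196.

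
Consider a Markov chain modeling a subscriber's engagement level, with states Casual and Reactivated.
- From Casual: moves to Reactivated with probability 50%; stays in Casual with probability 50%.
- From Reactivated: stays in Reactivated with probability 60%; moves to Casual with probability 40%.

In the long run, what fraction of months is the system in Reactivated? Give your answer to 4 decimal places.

0.5556

Let the stationary distribution be π with π = πP and π_1 + π_2 = 1.
π_1 = 0.5·π_1 + 0.4·π_2
Solving with the normalization constraint gives π = (0.4444, 0.5556).
So the stationary probability of Reactivated is 0.5556.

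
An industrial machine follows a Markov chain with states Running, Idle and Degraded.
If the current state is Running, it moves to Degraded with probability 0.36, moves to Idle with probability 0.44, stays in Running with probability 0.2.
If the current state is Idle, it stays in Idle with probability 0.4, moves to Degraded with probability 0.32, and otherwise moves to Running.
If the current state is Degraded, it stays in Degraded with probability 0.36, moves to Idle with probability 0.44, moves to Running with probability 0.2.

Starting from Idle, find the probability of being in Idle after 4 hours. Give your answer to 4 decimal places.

0.4231

Propagate the distribution vector 4 hours from Idle.
After 0 hours: (0.0000, 1.0000, 0.0000)
After 1 hour: (0.2800, 0.4000, 0.3200)
After 2 hours: (0.2320, 0.4240, 0.3440)
After 3 hours: (0.2339, 0.4230, 0.3430)
After 4 hours: (0.2338, 0.4231, 0.3431)
P(in Idle after 4 hours) = 0.4231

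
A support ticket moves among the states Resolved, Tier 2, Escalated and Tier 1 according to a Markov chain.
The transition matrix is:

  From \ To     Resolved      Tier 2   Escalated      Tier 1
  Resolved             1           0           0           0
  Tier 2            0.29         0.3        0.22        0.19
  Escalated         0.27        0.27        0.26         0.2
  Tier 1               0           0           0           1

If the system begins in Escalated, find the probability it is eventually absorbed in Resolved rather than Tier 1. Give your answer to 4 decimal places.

Let h(s) be the probability of absorption at Resolved starting from transient state s. Then h(Resolved) = 1 and h(Tier 1) = 0. By first-step analysis:
h(Tier 2) = 0.29·1 + 0.3·h(Tier 2) + 0.22·h(Escalated) + 0.19·0
h(Escalated) = 0.27·1 + 0.27·h(Tier 2) + 0.26·h(Escalated) + 0.2·0
Solving: h(Tier 2) = 0.5975, h(Escalated) = 0.5829.
Starting from Escalated, the probability is 0.5829.

0.5829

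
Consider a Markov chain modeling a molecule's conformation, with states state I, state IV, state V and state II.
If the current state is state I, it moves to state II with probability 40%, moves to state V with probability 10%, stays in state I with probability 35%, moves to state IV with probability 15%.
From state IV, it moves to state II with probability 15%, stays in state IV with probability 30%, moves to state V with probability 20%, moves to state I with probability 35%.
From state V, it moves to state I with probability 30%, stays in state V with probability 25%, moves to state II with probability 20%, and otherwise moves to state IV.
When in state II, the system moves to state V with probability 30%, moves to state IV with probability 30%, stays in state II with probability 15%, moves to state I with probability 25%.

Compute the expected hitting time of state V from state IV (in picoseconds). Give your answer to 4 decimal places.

Let t(s) be the expected number of picoseconds to first reach state V from state s, with t(state V) = 0. Conditioning on the first picosecond:
t(state I) = 1 + 0.35·t(state I) + 0.15·t(state IV) + 0.4·t(state II)
t(state IV) = 1 + 0.35·t(state I) + 0.3·t(state IV) + 0.15·t(state II)
t(state II) = 1 + 0.25·t(state I) + 0.3·t(state IV) + 0.15·t(state II)
Solving: t(state I) = 5.6338, t(state IV) = 5.2497, t(state II) = 4.6863.
Expected picoseconds from state IV to state V: 5.2497.

5.2497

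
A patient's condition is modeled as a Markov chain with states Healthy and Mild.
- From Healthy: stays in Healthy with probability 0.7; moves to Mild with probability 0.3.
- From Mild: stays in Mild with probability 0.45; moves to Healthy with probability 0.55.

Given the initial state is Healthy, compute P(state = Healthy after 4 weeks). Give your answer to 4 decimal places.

Propagate the distribution vector 4 weeks from Healthy.
After 0 weeks: (1.0000, 0.0000)
After 1 week: (0.7000, 0.3000)
After 2 weeks: (0.6550, 0.3450)
After 3 weeks: (0.6483, 0.3518)
After 4 weeks: (0.6472, 0.3528)
P(in Healthy after 4 weeks) = 0.6472

0.6472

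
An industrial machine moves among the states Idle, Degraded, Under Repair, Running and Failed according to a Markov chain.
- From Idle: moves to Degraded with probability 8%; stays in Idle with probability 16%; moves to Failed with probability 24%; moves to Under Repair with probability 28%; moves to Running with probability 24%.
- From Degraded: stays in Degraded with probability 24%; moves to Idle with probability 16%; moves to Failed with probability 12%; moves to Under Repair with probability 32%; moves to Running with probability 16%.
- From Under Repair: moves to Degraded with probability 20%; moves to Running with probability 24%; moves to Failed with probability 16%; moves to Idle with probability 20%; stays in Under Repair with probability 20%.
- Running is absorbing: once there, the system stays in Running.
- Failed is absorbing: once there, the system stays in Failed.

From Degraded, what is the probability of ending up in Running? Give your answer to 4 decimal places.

0.5637

Let h(s) be the probability of absorption at Running starting from transient state s. Then h(Running) = 1 and h(Failed) = 0. By first-step analysis:
h(Idle) = 0.16·h(Idle) + 0.08·h(Degraded) + 0.28·h(Under Repair) + 0.24·1 + 0.24·0
h(Degraded) = 0.16·h(Idle) + 0.24·h(Degraded) + 0.32·h(Under Repair) + 0.16·1 + 0.12·0
h(Under Repair) = 0.2·h(Idle) + 0.2·h(Degraded) + 0.2·h(Under Repair) + 0.24·1 + 0.16·0
Solving: h(Idle) = 0.5306, h(Degraded) = 0.5637, h(Under Repair) = 0.5736.
Starting from Degraded, the probability is 0.5637.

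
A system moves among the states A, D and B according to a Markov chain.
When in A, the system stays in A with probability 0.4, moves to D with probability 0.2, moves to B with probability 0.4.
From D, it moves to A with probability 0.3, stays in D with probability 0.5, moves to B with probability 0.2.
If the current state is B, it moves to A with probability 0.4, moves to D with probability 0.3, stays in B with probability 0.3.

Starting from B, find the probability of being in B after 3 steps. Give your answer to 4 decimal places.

0.3050

Propagate the distribution vector 3 steps from B.
After 0 steps: (0.0000, 0.0000, 1.0000)
After 1 step: (0.4000, 0.3000, 0.3000)
After 2 steps: (0.3700, 0.3200, 0.3100)
After 3 steps: (0.3680, 0.3270, 0.3050)
P(in B after 3 steps) = 0.3050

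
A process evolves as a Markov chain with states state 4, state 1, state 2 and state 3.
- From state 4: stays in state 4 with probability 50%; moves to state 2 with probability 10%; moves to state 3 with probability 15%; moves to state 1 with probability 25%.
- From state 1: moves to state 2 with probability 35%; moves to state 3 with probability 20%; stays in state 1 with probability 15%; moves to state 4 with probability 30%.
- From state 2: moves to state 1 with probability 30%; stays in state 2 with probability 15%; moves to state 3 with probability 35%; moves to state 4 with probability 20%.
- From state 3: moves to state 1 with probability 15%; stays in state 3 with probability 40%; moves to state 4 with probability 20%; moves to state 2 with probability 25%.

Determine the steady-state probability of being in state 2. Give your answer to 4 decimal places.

0.2035

Let the stationary distribution be π with π = πP and π_1 + π_2 + π_3 + π_4 = 1.
π_1 = 0.5·π_1 + 0.3·π_2 + 0.2·π_3 + 0.2·π_4
π_2 = 0.25·π_1 + 0.15·π_2 + 0.3·π_3 + 0.15·π_4
π_3 = 0.1·π_1 + 0.35·π_2 + 0.15·π_3 + 0.25·π_4
Solving with the normalization constraint gives π = (0.3160, 0.2121, 0.2035, 0.2684).
So the stationary probability of state 2 is 0.2035.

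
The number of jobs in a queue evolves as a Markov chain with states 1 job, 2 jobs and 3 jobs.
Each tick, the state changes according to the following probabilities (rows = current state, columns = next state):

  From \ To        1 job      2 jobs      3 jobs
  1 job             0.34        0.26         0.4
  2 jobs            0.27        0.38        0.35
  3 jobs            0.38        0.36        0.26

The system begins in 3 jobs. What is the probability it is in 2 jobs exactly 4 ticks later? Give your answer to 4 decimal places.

0.3336

Propagate the distribution vector 4 ticks from 3 jobs.
After 0 ticks: (0.0000, 0.0000, 1.0000)
After 1 tick: (0.3800, 0.3600, 0.2600)
After 2 ticks: (0.3252, 0.3292, 0.3456)
After 3 ticks: (0.3308, 0.3341, 0.3352)
After 4 ticks: (0.3300, 0.3336, 0.3364)
P(in 2 jobs after 4 ticks) = 0.3336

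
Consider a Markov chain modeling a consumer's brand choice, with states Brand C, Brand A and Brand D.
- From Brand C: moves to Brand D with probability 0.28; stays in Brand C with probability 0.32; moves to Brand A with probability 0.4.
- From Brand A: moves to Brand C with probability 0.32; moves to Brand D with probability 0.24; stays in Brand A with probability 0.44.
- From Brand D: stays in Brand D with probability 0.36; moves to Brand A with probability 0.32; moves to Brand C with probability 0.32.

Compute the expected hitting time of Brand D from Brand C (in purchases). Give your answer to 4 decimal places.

3.7975

Let t(s) be the expected number of purchases to first reach Brand D from state s, with t(Brand D) = 0. Conditioning on the first purchase:
t(Brand C) = 1 + 0.32·t(Brand C) + 0.4·t(Brand A)
t(Brand A) = 1 + 0.32·t(Brand C) + 0.44·t(Brand A)
Solving: t(Brand C) = 3.7975, t(Brand A) = 3.9557.
Expected purchases from Brand C to Brand D: 3.7975.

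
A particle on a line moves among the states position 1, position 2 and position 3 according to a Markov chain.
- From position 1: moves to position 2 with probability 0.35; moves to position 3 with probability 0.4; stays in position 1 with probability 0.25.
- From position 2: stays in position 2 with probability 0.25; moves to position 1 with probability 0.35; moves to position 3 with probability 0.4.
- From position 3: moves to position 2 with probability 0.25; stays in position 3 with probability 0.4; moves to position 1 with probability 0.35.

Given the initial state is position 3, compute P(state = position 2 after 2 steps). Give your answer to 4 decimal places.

Sum over the intermediate state after 1 step:
P = P(position 3→position 1)·P(position 1→position 2) + P(position 3→position 2)·P(position 2→position 2) + P(position 3→position 3)·P(position 3→position 2)
  = 0.35×0.35 + 0.25×0.25 + 0.4×0.25
  = 0.1225 + 0.0625 + 0.1000 = 0.2850

0.2850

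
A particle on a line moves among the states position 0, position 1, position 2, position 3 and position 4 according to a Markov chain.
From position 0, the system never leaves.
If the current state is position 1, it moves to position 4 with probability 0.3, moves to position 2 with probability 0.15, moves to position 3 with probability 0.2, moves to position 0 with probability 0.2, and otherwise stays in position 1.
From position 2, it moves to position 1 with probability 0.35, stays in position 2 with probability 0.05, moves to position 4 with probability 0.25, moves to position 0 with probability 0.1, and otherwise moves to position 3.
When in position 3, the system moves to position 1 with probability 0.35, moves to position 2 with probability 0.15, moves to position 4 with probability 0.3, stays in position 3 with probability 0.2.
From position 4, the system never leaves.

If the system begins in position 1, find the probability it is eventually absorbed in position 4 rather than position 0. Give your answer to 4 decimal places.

0.6691

Let h(s) be the probability of absorption at position 4 starting from transient state s. Then h(position 4) = 1 and h(position 0) = 0. By first-step analysis:
h(position 1) = 0.2·0 + 0.15·h(position 1) + 0.15·h(position 2) + 0.2·h(position 3) + 0.3·1
h(position 2) = 0.1·0 + 0.35·h(position 1) + 0.05·h(position 2) + 0.25·h(position 3) + 0.25·1
h(position 3) = 0.35·h(position 1) + 0.15·h(position 2) + 0.2·h(position 3) + 0.3·1
Solving: h(position 1) = 0.6691, h(position 2) = 0.7210, h(position 3) = 0.8029.
Starting from position 1, the probability is 0.6691.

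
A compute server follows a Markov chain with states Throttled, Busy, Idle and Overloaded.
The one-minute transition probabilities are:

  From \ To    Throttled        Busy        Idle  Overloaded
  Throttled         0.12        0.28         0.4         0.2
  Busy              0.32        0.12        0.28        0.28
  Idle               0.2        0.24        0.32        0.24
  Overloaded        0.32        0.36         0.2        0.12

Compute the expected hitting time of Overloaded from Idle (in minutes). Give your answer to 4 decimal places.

Let t(s) be the expected number of minutes to first reach Overloaded from state s, with t(Overloaded) = 0. Conditioning on the first minute:
t(Throttled) = 1 + 0.12·t(Throttled) + 0.28·t(Busy) + 0.4·t(Idle)
t(Busy) = 1 + 0.32·t(Throttled) + 0.12·t(Busy) + 0.28·t(Idle)
t(Idle) = 1 + 0.2·t(Throttled) + 0.24·t(Busy) + 0.32·t(Idle)
Solving: t(Throttled) = 4.3075, t(Busy) = 4.0258, t(Idle) = 4.1584.
Expected minutes from Idle to Overloaded: 4.1584.

4.1584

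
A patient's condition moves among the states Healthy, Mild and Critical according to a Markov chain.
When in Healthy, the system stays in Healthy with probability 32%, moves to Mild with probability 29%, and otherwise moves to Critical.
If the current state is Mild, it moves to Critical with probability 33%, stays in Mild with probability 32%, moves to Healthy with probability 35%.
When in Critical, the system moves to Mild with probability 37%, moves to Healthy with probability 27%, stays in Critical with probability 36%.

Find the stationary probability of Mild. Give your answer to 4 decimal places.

0.3286

Let the stationary distribution be π with π = πP and π_1 + π_2 + π_3 = 1.
π_1 = 0.32·π_1 + 0.35·π_2 + 0.27·π_3
π_2 = 0.29·π_1 + 0.32·π_2 + 0.37·π_3
Solving with the normalization constraint gives π = (0.3119, 0.3286, 0.3595).
So the stationary probability of Mild is 0.3286.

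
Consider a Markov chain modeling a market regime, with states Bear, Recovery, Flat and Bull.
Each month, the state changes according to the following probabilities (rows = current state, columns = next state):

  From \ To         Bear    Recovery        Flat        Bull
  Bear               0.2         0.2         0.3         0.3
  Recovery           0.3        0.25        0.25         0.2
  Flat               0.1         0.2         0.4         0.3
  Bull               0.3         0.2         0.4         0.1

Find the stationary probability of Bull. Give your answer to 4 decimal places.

Let the stationary distribution be π with π = πP and π_1 + π_2 + π_3 + π_4 = 1.
π_1 = 0.2·π_1 + 0.3·π_2 + 0.1·π_3 + 0.3·π_4
π_2 = 0.2·π_1 + 0.25·π_2 + 0.2·π_3 + 0.2·π_4
π_3 = 0.3·π_1 + 0.25·π_2 + 0.4·π_3 + 0.4·π_4
Solving with the normalization constraint gives π = (0.2096, 0.2105, 0.3475, 0.2325).
So the stationary probability of Bull is 0.2325.

0.2325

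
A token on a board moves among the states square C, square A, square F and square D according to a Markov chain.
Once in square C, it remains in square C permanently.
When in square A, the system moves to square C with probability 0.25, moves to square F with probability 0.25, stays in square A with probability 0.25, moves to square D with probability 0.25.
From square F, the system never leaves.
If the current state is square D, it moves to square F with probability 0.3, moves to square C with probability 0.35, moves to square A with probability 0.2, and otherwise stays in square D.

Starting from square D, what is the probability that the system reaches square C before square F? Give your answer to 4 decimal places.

Let h(s) be the probability of absorption at square C starting from transient state s. Then h(square C) = 1 and h(square F) = 0. By first-step analysis:
h(square A) = 0.25·1 + 0.25·h(square A) + 0.25·0 + 0.25·h(square D)
h(square D) = 0.35·1 + 0.2·h(square A) + 0.3·0 + 0.15·h(square D)
Solving: h(square A) = 0.5106, h(square D) = 0.5319.
Starting from square D, the probability is 0.5319.

0.5319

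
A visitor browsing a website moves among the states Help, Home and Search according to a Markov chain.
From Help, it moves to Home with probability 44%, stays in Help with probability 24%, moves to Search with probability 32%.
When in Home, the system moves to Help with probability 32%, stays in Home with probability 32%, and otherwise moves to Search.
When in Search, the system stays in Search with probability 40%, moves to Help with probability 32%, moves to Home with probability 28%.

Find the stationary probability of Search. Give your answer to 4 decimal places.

Let the stationary distribution be π with π = πP and π_1 + π_2 + π_3 = 1.
π_1 = 0.24·π_1 + 0.32·π_2 + 0.32·π_3
π_2 = 0.44·π_1 + 0.32·π_2 + 0.28·π_3
Solving with the normalization constraint gives π = (0.2963, 0.3410, 0.3627).
So the stationary probability of Search is 0.3627.

0.3627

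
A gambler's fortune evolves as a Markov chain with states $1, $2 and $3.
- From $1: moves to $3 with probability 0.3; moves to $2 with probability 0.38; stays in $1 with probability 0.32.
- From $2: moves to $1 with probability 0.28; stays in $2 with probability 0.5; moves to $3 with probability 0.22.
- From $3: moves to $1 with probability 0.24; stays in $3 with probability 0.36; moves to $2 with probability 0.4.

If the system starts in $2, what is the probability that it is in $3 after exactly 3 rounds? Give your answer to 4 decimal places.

Propagate the distribution vector 3 rounds from $2.
After 0 rounds: (0.0000, 1.0000, 0.0000)
After 1 round: (0.2800, 0.5000, 0.2200)
After 2 rounds: (0.2824, 0.4444, 0.2732)
After 3 rounds: (0.2804, 0.4388, 0.2808)
P(in $3 after 3 rounds) = 0.2808

0.2808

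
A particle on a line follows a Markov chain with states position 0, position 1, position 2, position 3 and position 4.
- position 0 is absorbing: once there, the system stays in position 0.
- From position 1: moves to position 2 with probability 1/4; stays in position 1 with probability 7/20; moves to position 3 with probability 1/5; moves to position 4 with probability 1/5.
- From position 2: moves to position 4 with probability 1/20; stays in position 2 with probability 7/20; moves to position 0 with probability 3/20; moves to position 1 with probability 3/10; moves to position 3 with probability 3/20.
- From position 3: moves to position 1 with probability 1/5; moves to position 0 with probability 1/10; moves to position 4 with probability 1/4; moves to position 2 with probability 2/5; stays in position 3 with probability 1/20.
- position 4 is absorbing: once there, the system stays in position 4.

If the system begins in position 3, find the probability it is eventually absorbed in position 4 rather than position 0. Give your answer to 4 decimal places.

0.6522

Let h(s) be the probability of absorption at position 4 starting from transient state s. Then h(position 4) = 1 and h(position 0) = 0. By first-step analysis:
h(position 1) = 0.35·h(position 1) + 0.25·h(position 2) + 0.2·h(position 3) + 0.2·1
h(position 2) = 0.15·0 + 0.3·h(position 1) + 0.35·h(position 2) + 0.15·h(position 3) + 0.05·1
h(position 3) = 0.1·0 + 0.2·h(position 1) + 0.4·h(position 2) + 0.05·h(position 3) + 0.25·1
Solving: h(position 1) = 0.7245, h(position 2) = 0.5618, h(position 3) = 0.6522.
Starting from position 3, the probability is 0.6522.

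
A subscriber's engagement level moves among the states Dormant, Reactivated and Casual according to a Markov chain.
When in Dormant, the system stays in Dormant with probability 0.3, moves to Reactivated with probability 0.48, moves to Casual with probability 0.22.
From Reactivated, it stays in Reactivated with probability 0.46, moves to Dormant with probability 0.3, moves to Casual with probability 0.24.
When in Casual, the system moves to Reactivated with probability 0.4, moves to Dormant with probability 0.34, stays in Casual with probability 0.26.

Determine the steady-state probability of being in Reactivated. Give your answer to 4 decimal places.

0.4519

Let the stationary distribution be π with π = πP and π_1 + π_2 + π_3 = 1.
π_1 = 0.3·π_1 + 0.3·π_2 + 0.34·π_3
π_2 = 0.48·π_1 + 0.46·π_2 + 0.4·π_3
Solving with the normalization constraint gives π = (0.3095, 0.4519, 0.2386).
So the stationary probability of Reactivated is 0.4519.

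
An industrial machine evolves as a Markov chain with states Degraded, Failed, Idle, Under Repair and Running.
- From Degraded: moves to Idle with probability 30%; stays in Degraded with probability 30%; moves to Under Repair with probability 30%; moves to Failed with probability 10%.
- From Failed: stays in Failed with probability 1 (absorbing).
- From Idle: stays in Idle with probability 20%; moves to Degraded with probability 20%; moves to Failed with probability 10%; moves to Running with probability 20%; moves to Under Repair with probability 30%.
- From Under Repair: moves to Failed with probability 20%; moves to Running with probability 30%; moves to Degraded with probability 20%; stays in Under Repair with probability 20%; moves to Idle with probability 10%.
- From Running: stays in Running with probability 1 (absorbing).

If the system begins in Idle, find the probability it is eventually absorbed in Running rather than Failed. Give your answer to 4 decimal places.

Let h(s) be the probability of absorption at Running starting from transient state s. Then h(Running) = 1 and h(Failed) = 0. By first-step analysis:
h(Degraded) = 0.3·h(Degraded) + 0.1·0 + 0.3·h(Idle) + 0.3·h(Under Repair)
h(Idle) = 0.2·h(Degraded) + 0.1·0 + 0.2·h(Idle) + 0.3·h(Under Repair) + 0.2·1
h(Under Repair) = 0.2·h(Degraded) + 0.2·0 + 0.1·h(Idle) + 0.2·h(Under Repair) + 0.3·1
Solving: h(Degraded) = 0.4984, h(Idle) = 0.5896, h(Under Repair) = 0.5733.
Starting from Idle, the probability is 0.5896.

0.5896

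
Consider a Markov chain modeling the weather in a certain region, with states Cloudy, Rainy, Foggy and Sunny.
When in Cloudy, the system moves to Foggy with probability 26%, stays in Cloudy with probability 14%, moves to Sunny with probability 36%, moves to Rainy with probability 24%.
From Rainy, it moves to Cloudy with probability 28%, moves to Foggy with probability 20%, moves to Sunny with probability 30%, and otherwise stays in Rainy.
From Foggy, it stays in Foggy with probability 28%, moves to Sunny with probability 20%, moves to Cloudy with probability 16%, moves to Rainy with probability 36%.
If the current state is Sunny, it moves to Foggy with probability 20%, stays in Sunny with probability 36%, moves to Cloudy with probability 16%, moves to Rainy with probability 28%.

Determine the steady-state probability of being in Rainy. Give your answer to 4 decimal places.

Let the stationary distribution be π with π = πP and π_1 + π_2 + π_3 + π_4 = 1.
π_1 = 0.14·π_1 + 0.28·π_2 + 0.16·π_3 + 0.16·π_4
π_2 = 0.24·π_1 + 0.22·π_2 + 0.36·π_3 + 0.28·π_4
π_3 = 0.26·π_1 + 0.2·π_2 + 0.28·π_3 + 0.2·π_4
Solving with the normalization constraint gives π = (0.1891, 0.2744, 0.2297, 0.3068).
So the stationary probability of Rainy is 0.2744.

0.2744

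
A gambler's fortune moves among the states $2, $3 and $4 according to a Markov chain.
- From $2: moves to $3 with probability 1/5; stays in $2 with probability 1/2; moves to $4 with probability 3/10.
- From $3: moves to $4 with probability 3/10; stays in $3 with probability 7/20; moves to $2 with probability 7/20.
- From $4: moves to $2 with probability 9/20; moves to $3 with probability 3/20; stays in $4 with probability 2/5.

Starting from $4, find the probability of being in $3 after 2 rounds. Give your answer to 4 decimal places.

Sum over the intermediate state after 1 round:
P = P($4→$2)·P($2→$3) + P($4→$3)·P($3→$3) + P($4→$4)·P($4→$3)
  = 0.45×0.2 + 0.15×0.35 + 0.4×0.15
  = 0.0900 + 0.0525 + 0.0600 = 0.2025

0.2025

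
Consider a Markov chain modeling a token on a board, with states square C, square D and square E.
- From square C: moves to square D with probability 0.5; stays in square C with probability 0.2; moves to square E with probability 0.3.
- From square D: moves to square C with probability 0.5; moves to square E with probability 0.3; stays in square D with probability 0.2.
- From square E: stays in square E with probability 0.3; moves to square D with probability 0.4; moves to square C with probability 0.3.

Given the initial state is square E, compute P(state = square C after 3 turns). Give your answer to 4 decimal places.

Propagate the distribution vector 3 turns from square E.
After 0 turns: (0.0000, 0.0000, 1.0000)
After 1 turn: (0.3000, 0.4000, 0.3000)
After 2 turns: (0.3500, 0.3500, 0.3000)
After 3 turns: (0.3350, 0.3650, 0.3000)
P(in square C after 3 turns) = 0.3350

0.3350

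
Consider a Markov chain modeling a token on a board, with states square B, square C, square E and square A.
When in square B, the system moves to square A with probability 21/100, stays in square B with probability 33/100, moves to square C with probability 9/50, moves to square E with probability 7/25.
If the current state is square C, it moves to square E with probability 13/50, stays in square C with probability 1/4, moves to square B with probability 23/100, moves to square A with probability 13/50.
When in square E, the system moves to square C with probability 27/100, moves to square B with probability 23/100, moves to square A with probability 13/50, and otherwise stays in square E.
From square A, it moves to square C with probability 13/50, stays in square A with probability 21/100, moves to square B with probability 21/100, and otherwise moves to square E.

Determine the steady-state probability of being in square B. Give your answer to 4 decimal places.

Let the stationary distribution be π with π = πP and π_1 + π_2 + π_3 + π_4 = 1.
π_1 = 0.33·π_1 + 0.23·π_2 + 0.23·π_3 + 0.21·π_4
π_2 = 0.18·π_1 + 0.25·π_2 + 0.27·π_3 + 0.26·π_4
π_3 = 0.28·π_1 + 0.26·π_2 + 0.24·π_3 + 0.32·π_4
Solving with the normalization constraint gives π = (0.2503, 0.2403, 0.2737, 0.2357).
So the stationary probability of square B is 0.2503.

0.2503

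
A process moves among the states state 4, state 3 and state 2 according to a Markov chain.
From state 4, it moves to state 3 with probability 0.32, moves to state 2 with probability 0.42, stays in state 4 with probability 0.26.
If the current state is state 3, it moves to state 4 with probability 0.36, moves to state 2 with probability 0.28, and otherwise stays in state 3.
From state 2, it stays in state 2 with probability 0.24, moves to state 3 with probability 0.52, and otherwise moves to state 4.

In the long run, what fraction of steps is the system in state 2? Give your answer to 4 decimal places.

Let the stationary distribution be π with π = πP and π_1 + π_2 + π_3 = 1.
π_1 = 0.26·π_1 + 0.36·π_2 + 0.24·π_3
π_2 = 0.32·π_1 + 0.36·π_2 + 0.52·π_3
Solving with the normalization constraint gives π = (0.2936, 0.3977, 0.3088).
So the stationary probability of state 2 is 0.3088.

0.3088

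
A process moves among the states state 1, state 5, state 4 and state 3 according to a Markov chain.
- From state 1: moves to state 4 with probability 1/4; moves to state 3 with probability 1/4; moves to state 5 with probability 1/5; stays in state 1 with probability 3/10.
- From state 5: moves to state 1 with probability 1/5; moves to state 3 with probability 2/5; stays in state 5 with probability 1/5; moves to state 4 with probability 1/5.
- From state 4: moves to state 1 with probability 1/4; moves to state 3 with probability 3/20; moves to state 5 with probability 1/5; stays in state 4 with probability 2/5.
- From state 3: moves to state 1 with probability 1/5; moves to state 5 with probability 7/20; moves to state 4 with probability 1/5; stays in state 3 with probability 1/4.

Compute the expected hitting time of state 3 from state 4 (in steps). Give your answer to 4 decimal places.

4.4393

Let t(s) be the expected number of steps to first reach state 3 from state s, with t(state 3) = 0. Conditioning on the first step:
t(state 1) = 1 + 0.3·t(state 1) + 0.2·t(state 5) + 0.25·t(state 4)
t(state 5) = 1 + 0.2·t(state 1) + 0.2·t(state 5) + 0.2·t(state 4)
t(state 4) = 1 + 0.25·t(state 1) + 0.2·t(state 5) + 0.4·t(state 4)
Solving: t(state 1) = 3.9720, t(state 5) = 3.3528, t(state 4) = 4.4393.
Expected steps from state 4 to state 3: 4.4393.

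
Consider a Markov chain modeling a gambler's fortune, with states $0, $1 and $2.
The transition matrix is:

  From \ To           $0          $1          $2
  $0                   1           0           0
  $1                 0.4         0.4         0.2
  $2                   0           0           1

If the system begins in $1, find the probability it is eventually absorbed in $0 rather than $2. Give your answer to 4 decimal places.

0.6667

Let h(s) be the probability of absorption at $0 starting from transient state s. Then h($0) = 1 and h($2) = 0. By first-step analysis:
h($1) = 0.4·1 + 0.4·h($1) + 0.2·0
Solving: h($1) = 0.6667.
Starting from $1, the probability is 0.6667.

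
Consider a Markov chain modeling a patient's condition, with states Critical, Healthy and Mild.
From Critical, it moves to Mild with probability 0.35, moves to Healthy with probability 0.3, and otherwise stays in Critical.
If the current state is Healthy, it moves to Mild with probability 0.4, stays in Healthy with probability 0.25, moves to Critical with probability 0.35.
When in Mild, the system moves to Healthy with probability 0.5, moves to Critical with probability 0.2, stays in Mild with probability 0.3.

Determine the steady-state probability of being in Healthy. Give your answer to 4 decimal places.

Let the stationary distribution be π with π = πP and π_1 + π_2 + π_3 = 1.
π_1 = 0.35·π_1 + 0.35·π_2 + 0.2·π_3
π_2 = 0.3·π_1 + 0.25·π_2 + 0.5·π_3
Solving with the normalization constraint gives π = (0.2975, 0.3524, 0.3501).
So the stationary probability of Healthy is 0.3524.

0.3524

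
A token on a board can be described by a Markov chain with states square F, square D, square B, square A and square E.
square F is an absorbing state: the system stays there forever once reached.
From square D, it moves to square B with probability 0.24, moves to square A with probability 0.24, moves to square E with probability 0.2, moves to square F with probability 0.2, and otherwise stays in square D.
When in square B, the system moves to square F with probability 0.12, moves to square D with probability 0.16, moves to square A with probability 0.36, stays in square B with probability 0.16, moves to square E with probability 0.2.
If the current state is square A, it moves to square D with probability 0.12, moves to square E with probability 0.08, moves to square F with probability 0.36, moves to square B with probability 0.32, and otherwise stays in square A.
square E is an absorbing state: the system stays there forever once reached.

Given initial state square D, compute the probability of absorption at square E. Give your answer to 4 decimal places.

Let h(s) be the probability of absorption at square E starting from transient state s. Then h(square E) = 1 and h(square F) = 0. By first-step analysis:
h(square D) = 0.2·0 + 0.12·h(square D) + 0.24·h(square B) + 0.24·h(square A) + 0.2·1
h(square B) = 0.12·0 + 0.16·h(square D) + 0.16·h(square B) + 0.36·h(square A) + 0.2·1
h(square A) = 0.36·0 + 0.12·h(square D) + 0.32·h(square B) + 0.12·h(square A) + 0.08·1
Solving: h(square D) = 0.4385, h(square B) = 0.4575, h(square A) = 0.3171.
Starting from square D, the probability is 0.4385.

0.4385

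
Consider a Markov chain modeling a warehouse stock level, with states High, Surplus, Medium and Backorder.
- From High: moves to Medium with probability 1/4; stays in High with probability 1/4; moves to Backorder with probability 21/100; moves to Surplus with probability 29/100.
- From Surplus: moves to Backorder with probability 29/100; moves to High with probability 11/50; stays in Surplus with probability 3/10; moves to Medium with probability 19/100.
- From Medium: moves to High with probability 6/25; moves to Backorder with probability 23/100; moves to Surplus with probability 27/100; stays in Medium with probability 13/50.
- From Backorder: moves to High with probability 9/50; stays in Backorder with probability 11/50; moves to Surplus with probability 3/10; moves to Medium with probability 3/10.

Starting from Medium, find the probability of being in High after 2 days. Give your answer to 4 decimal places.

0.2232

Propagate the distribution vector 2 days from Medium.
After 0 days: (0.0000, 0.0000, 1.0000, 0.0000)
After 1 day: (0.2400, 0.2700, 0.2600, 0.2300)
After 2 days: (0.2232, 0.2898, 0.2479, 0.2391)
P(in High after 2 days) = 0.2232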